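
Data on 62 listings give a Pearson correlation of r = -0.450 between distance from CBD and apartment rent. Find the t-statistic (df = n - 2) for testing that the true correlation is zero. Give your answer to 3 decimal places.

t = r·√(n−2) / √(1−r²) with r = -0.450, n = 62
  = -0.450·√60 / √(1 − 0.202500)
  = -0.450·7.745967 / 0.893029
  = -3.485685 / 0.893029 = -3.903

-3.903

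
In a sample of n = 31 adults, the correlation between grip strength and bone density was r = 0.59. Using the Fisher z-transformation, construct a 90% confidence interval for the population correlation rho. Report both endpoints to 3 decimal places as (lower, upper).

(0.351, 0.757)

z_r = atanh(0.59) = 0.677666;  SE = 1/√(n−3) = 1/√28 = 0.188982
z-limits: 0.677666 ± 1.645·0.188982 = 0.677666 ± 0.310875 = [0.366791, 0.988541]
ρ-limits: (tanh 0.366791, tanh 0.988541) = (0.351, 0.757)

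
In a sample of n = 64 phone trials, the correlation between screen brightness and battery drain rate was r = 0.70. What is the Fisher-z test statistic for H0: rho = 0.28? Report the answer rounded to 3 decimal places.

4.527

z_r = atanh(0.70) = 0.867301,  z_0 = atanh(0.28) = 0.287682
SE = 1/√(n−3) = 1/√61 = 0.128037
z = (z_r − z_0)/SE = (0.867301 − 0.287682) / 0.128037 = 0.579619 / 0.128037 = 4.527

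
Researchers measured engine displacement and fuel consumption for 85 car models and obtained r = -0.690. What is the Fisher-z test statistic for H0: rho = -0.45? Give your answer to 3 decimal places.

Fisher z: atanh(-0.690) = -0.847956, atanh(-0.45) = -0.484700
z = (z_r − z_0)·√(n−3) = (-0.847956 − (-0.484700))·√82 = -0.363256 · 9.055385 = -3.289

-3.289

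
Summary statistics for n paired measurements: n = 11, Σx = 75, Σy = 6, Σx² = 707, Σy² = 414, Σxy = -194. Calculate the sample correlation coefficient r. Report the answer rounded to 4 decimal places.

S_xy = nΣxy − ΣxΣy = 11·(-194) − 75·6 = -2134 − 450 = -2584
S_xx = nΣx² − (Σx)² = 11·707 − 75² = 7777 − 5625 = 2152
S_yy = nΣy² − (Σy)² = 11·414 − 6² = 4554 − 36 = 4518
r = S_xy / √(S_xx·S_yy) = -2584 / √(2152·4518) = -2584 / √9722736 = -2584 / 3118.1302 = -0.8287

-0.8287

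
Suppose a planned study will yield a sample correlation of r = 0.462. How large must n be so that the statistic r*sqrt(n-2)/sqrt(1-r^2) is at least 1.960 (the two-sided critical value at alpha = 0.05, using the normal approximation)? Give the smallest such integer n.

Need r·√(n−2)/√(1−r²) ≥ 1.960
√(n−2) ≥ 1.960·√(1−0.213444) / 0.462 = 1.960·0.886880 / 0.462 = 3.7625
n−2 ≥ 14.1564  ⇒  n ≥ 16.1564
Smallest integer n = 17

17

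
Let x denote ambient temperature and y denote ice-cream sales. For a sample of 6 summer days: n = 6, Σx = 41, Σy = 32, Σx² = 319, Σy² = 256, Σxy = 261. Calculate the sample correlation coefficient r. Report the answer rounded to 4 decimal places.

S_xy = nΣxy − ΣxΣy = 6·261 − 41·32 = 1566 − 1312 = 254
S_xx = nΣx² − (Σx)² = 6·319 − 41² = 1914 − 1681 = 233
S_yy = nΣy² − (Σy)² = 6·256 − 32² = 1536 − 1024 = 512
r = S_xy / √(S_xx·S_yy) = 254 / √(233·512) = 254 / √119296 = 254 / 345.3925 = 0.7354

0.7354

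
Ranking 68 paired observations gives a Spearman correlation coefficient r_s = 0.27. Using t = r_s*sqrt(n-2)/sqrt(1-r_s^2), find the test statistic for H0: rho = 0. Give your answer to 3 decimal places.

2.278

1 − r_s² = 1 − 0.0729 = 0.9271;  √(1−r_s²) = 0.962860
√(n−2) = √66 = 8.124038
t = r_s·√(n−2)/√(1−r_s²) = 0.27 · 8.124038 / 0.962860 = 2.278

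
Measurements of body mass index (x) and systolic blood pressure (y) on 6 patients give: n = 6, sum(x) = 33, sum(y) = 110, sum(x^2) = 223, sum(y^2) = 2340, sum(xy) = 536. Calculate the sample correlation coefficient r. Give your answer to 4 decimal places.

Numerator: nΣxy − (Σx)(Σy) = 6·536 − (33)(110) = -414
Denominator: √[(nΣx²−(Σx)²)(nΣy²−(Σy)²)]
  nΣx²−(Σx)² = 6·223 − 1089 = 249;  nΣy²−(Σy)² = 6·2340 − 12100 = 1940
  √(249·1940) = √483060 = 695.0252
r = -414 / 695.0252 = -0.5957

-0.5957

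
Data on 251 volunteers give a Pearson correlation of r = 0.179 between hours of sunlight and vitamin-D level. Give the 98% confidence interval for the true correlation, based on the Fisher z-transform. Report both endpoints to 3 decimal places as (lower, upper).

Fisher z: z_r = atanh(r) = ½·ln((1+0.179)/(1−0.179)) = 0.180949
SE(z) = 1/√(n−3) = 1/√248 = 0.063500
98% ⇒ z* = 2.326; margin = 2.326·0.063500 = 0.147701
CI on z-scale: (0.033248, 0.328650)
Back-transform: tanh(0.033248) = 0.033236, tanh(0.328650) = 0.317307

(0.033, 0.317)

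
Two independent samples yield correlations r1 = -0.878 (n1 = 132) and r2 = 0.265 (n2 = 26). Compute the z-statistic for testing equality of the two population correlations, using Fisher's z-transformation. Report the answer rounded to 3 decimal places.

-7.239

z1 = atanh(-0.878) = -1.366971,  z2 = atanh(0.265) = 0.271478
SE = √(1/(n1−3) + 1/(n2−3)) = √(1/129 + 1/23) = √(0.0077519 + 0.0434783) = √0.0512302 = 0.226341
z = (z1 − z2)/SE = (-1.366971 − 0.271478) / 0.226341 = -1.638449 / 0.226341 = -7.239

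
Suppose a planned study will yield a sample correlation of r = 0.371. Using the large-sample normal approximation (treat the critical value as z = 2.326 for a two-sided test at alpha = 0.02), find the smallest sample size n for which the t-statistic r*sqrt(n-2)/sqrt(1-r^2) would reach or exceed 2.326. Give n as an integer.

r√(n−2)/√(1−r²) ≥ 2.326  ⇔  n−2 ≥ (2.326)²·(1−r²)/r²
(1−r²)/r² = (1−0.137641)/0.137641 = 6.2653
n ≥ 2 + 5.410276·6.2653 = 2 + 33.8970 = 35.8970
⌈35.8970⌉ = 36

36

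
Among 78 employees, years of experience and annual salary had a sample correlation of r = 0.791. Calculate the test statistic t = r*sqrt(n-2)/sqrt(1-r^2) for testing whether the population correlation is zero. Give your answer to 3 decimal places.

t = r·√(n−2) / √(1−r²) with r = 0.791, n = 78
  = 0.791·√76 / √(1 − 0.625681)
  = 0.791·8.717798 / 0.611816
  = 6.895778 / 0.611816 = 11.271

11.271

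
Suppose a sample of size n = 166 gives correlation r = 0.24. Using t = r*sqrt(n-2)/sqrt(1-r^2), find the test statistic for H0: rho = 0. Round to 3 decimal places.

t = r·√(n−2) / √(1−r²) with r = 0.24, n = 166
  = 0.24·√164 / √(1 − 0.0576)
  = 0.24·12.806248 / 0.970773
  = 3.073500 / 0.970773 = 3.166

3.166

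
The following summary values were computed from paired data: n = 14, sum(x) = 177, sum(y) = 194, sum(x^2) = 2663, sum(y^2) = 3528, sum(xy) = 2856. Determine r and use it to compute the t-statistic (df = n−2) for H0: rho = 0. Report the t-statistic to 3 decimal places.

3.168

S_xy = nΣxy − ΣxΣy = 14·2856 − 177·194 = 39984 − 34338 = 5646
S_xx = nΣx² − (Σx)² = 14·2663 − 177² = 37282 − 31329 = 5953
S_yy = nΣy² − (Σy)² = 14·3528 − 194² = 49392 − 37636 = 11756
r = S_xy / √(S_xx·S_yy) = 5646 / √(5953·11756) = 5646 / √69983468 = 5646 / 8365.6122 = 0.6749
t = r·√(n−2)/√(1−r²) = 0.6749·√12 / √(1−0.455490) = 2.337922 / 0.737909 = 3.168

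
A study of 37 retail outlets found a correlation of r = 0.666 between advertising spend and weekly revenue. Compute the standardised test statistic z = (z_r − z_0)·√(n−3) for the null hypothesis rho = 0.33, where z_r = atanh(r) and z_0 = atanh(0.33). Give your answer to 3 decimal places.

2.686

Fisher z: atanh(0.666) = 0.803520, atanh(0.33) = 0.342828
z = (z_r − z_0)·√(n−3) = (0.803520 − 0.342828)·√34 = 0.460692 · 5.830952 = 2.686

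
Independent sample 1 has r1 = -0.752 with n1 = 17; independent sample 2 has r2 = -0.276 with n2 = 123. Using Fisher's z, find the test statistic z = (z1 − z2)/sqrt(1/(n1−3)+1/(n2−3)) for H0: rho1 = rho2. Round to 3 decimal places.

z1 = atanh(-0.752) = -0.977542,  z2 = atanh(-0.276) = -0.283347
SE = √(1/(n1−3) + 1/(n2−3)) = √(1/14 + 1/120) = √(0.0714286 + 0.0083333) = √0.0797619 = 0.282421
z = (z1 − z2)/SE = (-0.977542 − (-0.283347)) / 0.282421 = -0.694195 / 0.282421 = -2.458

-2.458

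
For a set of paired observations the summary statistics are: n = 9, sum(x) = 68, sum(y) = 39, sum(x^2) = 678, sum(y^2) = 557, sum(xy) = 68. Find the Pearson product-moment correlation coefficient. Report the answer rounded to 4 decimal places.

-0.8980

S_xy = nΣxy − ΣxΣy = 9·68 − 68·39 = 612 − 2652 = -2040
S_xx = nΣx² − (Σx)² = 9·678 − 68² = 6102 − 4624 = 1478
S_yy = nΣy² − (Σy)² = 9·557 − 39² = 5013 − 1521 = 3492
r = S_xy / √(S_xx·S_yy) = -2040 / √(1478·3492) = -2040 / √5161176 = -2040 / 2271.8222 = -0.8980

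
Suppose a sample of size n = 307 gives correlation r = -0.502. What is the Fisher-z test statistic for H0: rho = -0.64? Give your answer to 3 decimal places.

3.595

z_r = atanh(-0.502) = -0.551976,  z_0 = atanh(-0.64) = -0.758174
SE = 1/√(n−3) = 1/√304 = 0.057354
z = (z_r − z_0)/SE = (-0.551976 − (-0.758174)) / 0.057354 = 0.206198 / 0.057354 = 3.595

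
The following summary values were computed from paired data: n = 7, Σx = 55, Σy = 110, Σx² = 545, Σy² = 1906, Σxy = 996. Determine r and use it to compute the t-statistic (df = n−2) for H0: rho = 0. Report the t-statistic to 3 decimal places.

S_xy = nΣxy − ΣxΣy = 7·996 − 55·110 = 6972 − 6050 = 922
S_xx = nΣx² − (Σx)² = 7·545 − 55² = 3815 − 3025 = 790
S_yy = nΣy² − (Σy)² = 7·1906 − 110² = 13342 − 12100 = 1242
r = S_xy / √(S_xx·S_yy) = 922 / √(790·1242) = 922 / √981180 = 922 / 990.5453 = 0.9308
t = r·√(n−2)/√(1−r²) = 0.9308·√5 / √(1−0.866389) = 2.081332 / 0.365528 = 5.694

5.694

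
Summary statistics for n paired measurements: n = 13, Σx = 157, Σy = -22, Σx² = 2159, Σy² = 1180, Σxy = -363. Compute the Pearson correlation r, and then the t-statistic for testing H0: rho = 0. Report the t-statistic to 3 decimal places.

-0.598

Numerator: nΣxy − (Σx)(Σy) = 13·(-363) − (157)(-22) = -1265
Denominator: √[(nΣx²−(Σx)²)(nΣy²−(Σy)²)]
  nΣx²−(Σx)² = 13·2159 − 24649 = 3418;  nΣy²−(Σy)² = 13·1180 − 484 = 14856
  √(3418·14856) = √50777808 = 7125.8549
r = -1265 / 7125.8549 = -0.1775
t = r·√(n−2)/√(1−r²) = -0.1775·√11 / √(1−0.031506) = -0.588701 / 0.984121 = -0.598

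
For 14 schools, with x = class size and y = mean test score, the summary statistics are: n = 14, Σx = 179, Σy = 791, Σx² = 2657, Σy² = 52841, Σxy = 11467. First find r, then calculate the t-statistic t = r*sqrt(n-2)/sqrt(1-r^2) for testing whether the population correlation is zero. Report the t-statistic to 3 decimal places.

4.335

S_xy = nΣxy − ΣxΣy = 14·11467 − 179·791 = 160538 − 141589 = 18949
S_xx = nΣx² − (Σx)² = 14·2657 − 179² = 37198 − 32041 = 5157
S_yy = nΣy² − (Σy)² = 14·52841 − 791² = 739774 − 625681 = 114093
r = S_xy / √(S_xx·S_yy) = 18949 / √(5157·114093) = 18949 / √588377601 = 18949 / 24256.4961 = 0.7812
t = r·√(n−2)/√(1−r²) = 0.7812·√12 / √(1−0.610273) = 2.706156 / 0.624281 = 4.335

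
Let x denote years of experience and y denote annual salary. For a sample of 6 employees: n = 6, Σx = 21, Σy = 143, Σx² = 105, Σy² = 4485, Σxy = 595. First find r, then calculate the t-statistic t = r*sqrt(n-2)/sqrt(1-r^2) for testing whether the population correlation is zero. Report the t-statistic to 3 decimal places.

1.196

S_xy = nΣxy − ΣxΣy = 6·595 − 21·143 = 3570 − 3003 = 567
S_xx = nΣx² − (Σx)² = 6·105 − 21² = 630 − 441 = 189
S_yy = nΣy² − (Σy)² = 6·4485 − 143² = 26910 − 20449 = 6461
r = S_xy / √(S_xx·S_yy) = 567 / √(189·6461) = 567 / √1221129 = 567 / 1105.0471 = 0.5131
t = r·√(n−2)/√(1−r²) = 0.5131·√4 / √(1−0.263272) = 1.026200 / 0.858329 = 1.196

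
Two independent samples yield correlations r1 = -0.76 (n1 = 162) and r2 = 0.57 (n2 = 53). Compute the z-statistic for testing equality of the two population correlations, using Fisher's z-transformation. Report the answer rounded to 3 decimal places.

Fisher z-transforms: z1 = atanh(-0.76) = -0.996215, z2 = atanh(0.57) = 0.647523; difference d = -1.643738
Var(d) = 1/159 + 1/50 = 0.0062893 + 0.0200000 = 0.0262893
z = d/√Var(d) = -1.643738 / √0.0262893 = -1.643738 / 0.162140 = -10.138

-10.138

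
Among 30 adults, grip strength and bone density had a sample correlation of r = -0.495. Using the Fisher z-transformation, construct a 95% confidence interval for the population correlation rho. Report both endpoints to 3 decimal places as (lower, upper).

z_r = atanh(-0.495) = -0.542662;  SE = 1/√(n−3) = 1/√27 = 0.192450
z-limits: -0.542662 ± 1.960·0.192450 = -0.542662 ± 0.377202 = [-0.919864, -0.165460]
ρ-limits: (tanh -0.919864, tanh -0.165460) = (-0.726, -0.164)

(-0.726, -0.164)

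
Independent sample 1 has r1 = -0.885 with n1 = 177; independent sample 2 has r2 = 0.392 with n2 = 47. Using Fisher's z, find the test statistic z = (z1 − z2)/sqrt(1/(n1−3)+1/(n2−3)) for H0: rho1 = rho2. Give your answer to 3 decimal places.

Fisher z-transforms: z1 = atanh(-0.885) = -1.398375, z2 = atanh(0.392) = 0.414161; difference d = -1.812536
Var(d) = 1/174 + 1/44 = 0.0057471 + 0.0227273 = 0.0284744
z = d/√Var(d) = -1.812536 / √0.0284744 = -1.812536 / 0.168744 = -10.741

-10.741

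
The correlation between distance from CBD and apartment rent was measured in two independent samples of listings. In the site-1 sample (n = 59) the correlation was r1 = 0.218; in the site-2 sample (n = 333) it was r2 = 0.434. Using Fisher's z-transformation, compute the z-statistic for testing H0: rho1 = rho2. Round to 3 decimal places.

-1.683

Fisher z-transforms: z1 = atanh(0.218) = 0.221555, z2 = atanh(0.434) = 0.464814; difference d = -0.243259
Var(d) = 1/56 + 1/330 = 0.0178571 + 0.0030303 = 0.0208874
z = d/√Var(d) = -0.243259 / √0.0208874 = -0.243259 / 0.144525 = -1.683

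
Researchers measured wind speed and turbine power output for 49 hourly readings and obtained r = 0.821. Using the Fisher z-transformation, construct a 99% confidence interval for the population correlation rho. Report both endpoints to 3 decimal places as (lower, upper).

(0.653, 0.912)

Fisher z: z_r = atanh(r) = ½·ln((1+0.821)/(1−0.821)) = 1.159878
SE(z) = 1/√(n−3) = 1/√46 = 0.147442
99% ⇒ z* = 2.576; margin = 2.576·0.147442 = 0.379811
CI on z-scale: (0.780067, 1.539689)
Back-transform: tanh(0.780067) = 0.652745, tanh(1.539689) = 0.912068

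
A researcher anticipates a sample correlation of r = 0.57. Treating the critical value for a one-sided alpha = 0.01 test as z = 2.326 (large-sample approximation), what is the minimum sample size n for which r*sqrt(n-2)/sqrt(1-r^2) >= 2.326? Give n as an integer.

Need r·√(n−2)/√(1−r²) ≥ 2.326
√(n−2) ≥ 2.326·√(1−0.3249) / 0.57 = 2.326·0.821645 / 0.57 = 3.3529
n−2 ≥ 11.2419  ⇒  n ≥ 13.2419
Smallest integer n = 14

14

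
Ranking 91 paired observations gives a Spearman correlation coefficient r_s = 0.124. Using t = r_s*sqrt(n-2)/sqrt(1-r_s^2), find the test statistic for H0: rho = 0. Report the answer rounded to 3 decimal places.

t = r_s·√(n−2) / √(1−r_s²) with r_s = 0.124, n = 91
  = 0.124·√89 / √(1 − 0.015376)
  = 0.124·9.433981 / 0.992282
  = 1.169814 / 0.992282 = 1.179

1.179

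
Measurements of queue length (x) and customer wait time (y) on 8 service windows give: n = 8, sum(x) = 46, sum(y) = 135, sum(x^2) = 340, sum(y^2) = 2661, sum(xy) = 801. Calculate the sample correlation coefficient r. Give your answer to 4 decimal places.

0.1456

S_xy = nΣxy − ΣxΣy = 8·801 − 46·135 = 6408 − 6210 = 198
S_xx = nΣx² − (Σx)² = 8·340 − 46² = 2720 − 2116 = 604
S_yy = nΣy² − (Σy)² = 8·2661 − 135² = 21288 − 18225 = 3063
r = S_xy / √(S_xx·S_yy) = 198 / √(604·3063) = 198 / √1850052 = 198 / 1360.1662 = 0.1456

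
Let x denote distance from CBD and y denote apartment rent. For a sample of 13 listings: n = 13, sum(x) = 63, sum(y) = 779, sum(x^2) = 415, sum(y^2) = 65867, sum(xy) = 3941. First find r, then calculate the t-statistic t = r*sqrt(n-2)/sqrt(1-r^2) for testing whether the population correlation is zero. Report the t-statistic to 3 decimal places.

0.382

Numerator: nΣxy − (Σx)(Σy) = 13·3941 − (63)(779) = 2156
Denominator: √[(nΣx²−(Σx)²)(nΣy²−(Σy)²)]
  nΣx²−(Σx)² = 13·415 − 3969 = 1426;  nΣy²−(Σy)² = 13·65867 − 606841 = 249430
  √(1426·249430) = √355687180 = 18859.6707
r = 2156 / 18859.6707 = 0.1143
t = r·√(n−2)/√(1−r²) = 0.1143·√11 / √(1−0.013064) = 0.379090 / 0.993447 = 0.382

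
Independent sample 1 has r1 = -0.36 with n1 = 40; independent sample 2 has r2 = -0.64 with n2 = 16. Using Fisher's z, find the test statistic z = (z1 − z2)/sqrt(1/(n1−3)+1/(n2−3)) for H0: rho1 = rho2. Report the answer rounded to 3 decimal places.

1.183

z1 = atanh(-0.36) = -0.376886,  z2 = atanh(-0.64) = -0.758174
SE = √(1/(n1−3) + 1/(n2−3)) = √(1/37 + 1/13) = √(0.0270270 + 0.0769231) = √0.1039501 = 0.322413
z = (z1 − z2)/SE = (-0.376886 − (-0.758174)) / 0.322413 = 0.381288 / 0.322413 = 1.183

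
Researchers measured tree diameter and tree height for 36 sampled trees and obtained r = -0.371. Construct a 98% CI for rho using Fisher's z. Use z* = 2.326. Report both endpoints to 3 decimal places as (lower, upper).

z_r = atanh(-0.371) = -0.389582;  SE = 1/√(n−3) = 1/√33 = 0.174078
z-limits: -0.389582 ± 2.326·0.174078 = -0.389582 ± 0.404905 = [-0.794487, 0.015323]
ρ-limits: (tanh -0.794487, tanh 0.015323) = (-0.661, 0.015)

(-0.661, 0.015)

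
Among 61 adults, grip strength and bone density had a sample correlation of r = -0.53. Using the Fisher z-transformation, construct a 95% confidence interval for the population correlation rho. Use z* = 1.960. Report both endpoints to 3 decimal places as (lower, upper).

(-0.690, -0.321)

z_r = atanh(-0.53) = -0.590145;  SE = 1/√(n−3) = 1/√58 = 0.131306
z-limits: -0.590145 ± 1.960·0.131306 = -0.590145 ± 0.257360 = [-0.847505, -0.332785]
ρ-limits: (tanh -0.847505, tanh -0.332785) = (-0.690, -0.321)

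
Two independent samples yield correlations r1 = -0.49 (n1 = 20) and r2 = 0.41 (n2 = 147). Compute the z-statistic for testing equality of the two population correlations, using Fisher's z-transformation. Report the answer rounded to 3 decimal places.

Fisher z-transforms: z1 = atanh(-0.49) = -0.536060, z2 = atanh(0.41) = 0.435611; difference d = -0.971671
Var(d) = 1/17 + 1/144 = 0.0588235 + 0.0069444 = 0.0657679
z = d/√Var(d) = -0.971671 / √0.0657679 = -0.971671 / 0.256453 = -3.789

-3.789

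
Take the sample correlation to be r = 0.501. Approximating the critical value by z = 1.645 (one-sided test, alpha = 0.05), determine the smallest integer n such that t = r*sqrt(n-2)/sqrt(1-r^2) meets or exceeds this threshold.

11

Need r·√(n−2)/√(1−r²) ≥ 1.645
√(n−2) ≥ 1.645·√(1−0.251001) / 0.501 = 1.645·0.865447 / 0.501 = 2.8416
n−2 ≥ 8.0747  ⇒  n ≥ 10.0747
Smallest integer n = 11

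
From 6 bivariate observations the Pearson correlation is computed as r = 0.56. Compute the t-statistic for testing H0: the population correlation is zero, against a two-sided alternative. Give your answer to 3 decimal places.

t = r·√(n−2) / √(1−r²) with r = 0.56, n = 6
  = 0.56·√4 / √(1 − 0.3136)
  = 0.56·2.000000 / 0.828493
  = 1.120000 / 0.828493 = 1.352

1.352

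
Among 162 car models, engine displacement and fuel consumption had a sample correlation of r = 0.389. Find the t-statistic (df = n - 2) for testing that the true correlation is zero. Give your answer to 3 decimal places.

5.341

t = r·√(n−2) / √(1−r²) with r = 0.389, n = 162
  = 0.389·√160 / √(1 − 0.151321)
  = 0.389·12.649111 / 0.921238
  = 4.920504 / 0.921238 = 5.341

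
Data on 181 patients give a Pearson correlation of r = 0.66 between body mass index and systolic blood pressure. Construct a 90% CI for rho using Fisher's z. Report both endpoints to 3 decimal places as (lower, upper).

Fisher z: z_r = atanh(r) = ½·ln((1+0.66)/(1−0.66)) = 0.792814
SE(z) = 1/√(n−3) = 1/√178 = 0.074953
90% ⇒ z* = 1.645; margin = 1.645·0.074953 = 0.123298
CI on z-scale: (0.669516, 0.916112)
Back-transform: tanh(0.669516) = 0.584661, tanh(0.916112) = 0.724053

(0.585, 0.724)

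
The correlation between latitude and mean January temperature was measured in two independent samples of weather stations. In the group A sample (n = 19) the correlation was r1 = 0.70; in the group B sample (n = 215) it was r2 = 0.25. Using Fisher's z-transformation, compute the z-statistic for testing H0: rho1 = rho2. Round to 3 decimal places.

Fisher z-transforms: z1 = atanh(0.70) = 0.867301, z2 = atanh(0.25) = 0.255413; difference d = 0.611888
Var(d) = 1/16 + 1/212 = 0.0625000 + 0.0047170 = 0.0672170
z = d/√Var(d) = 0.611888 / √0.0672170 = 0.611888 / 0.259262 = 2.360

2.360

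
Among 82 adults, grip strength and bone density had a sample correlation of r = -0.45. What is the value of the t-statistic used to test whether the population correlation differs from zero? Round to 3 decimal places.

-4.507

1 − r² = 1 − 0.2025 = 0.7975;  √(1−r²) = 0.893029
√(n−2) = √80 = 8.944272
t = r·√(n−2)/√(1−r²) = -0.45 · 8.944272 / 0.893029 = -4.507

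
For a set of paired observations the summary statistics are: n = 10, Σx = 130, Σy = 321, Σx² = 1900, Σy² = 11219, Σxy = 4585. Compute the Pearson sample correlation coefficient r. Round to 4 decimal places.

0.9399

S_xy = nΣxy − ΣxΣy = 10·4585 − 130·321 = 45850 − 41730 = 4120
S_xx = nΣx² − (Σx)² = 10·1900 − 130² = 19000 − 16900 = 2100
S_yy = nΣy² − (Σy)² = 10·11219 − 321² = 112190 − 103041 = 9149
r = S_xy / √(S_xx·S_yy) = 4120 / √(2100·9149) = 4120 / √19212900 = 4120 / 4383.2522 = 0.9399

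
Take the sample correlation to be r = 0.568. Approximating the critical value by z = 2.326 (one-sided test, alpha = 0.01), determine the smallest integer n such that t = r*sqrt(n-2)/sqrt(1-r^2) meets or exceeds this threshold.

r√(n−2)/√(1−r²) ≥ 2.326  ⇔  n−2 ≥ (2.326)²·(1−r²)/r²
(1−r²)/r² = (1−0.322624)/0.322624 = 2.0996
n ≥ 2 + 5.410276·2.0996 = 2 + 11.3594 = 13.3594
⌈13.3594⌉ = 14

14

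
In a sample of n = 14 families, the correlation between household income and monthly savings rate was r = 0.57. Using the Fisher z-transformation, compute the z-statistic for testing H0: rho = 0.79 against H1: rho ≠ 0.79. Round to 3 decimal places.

Fisher z: atanh(0.57) = 0.647523, atanh(0.79) = 1.071432
z = (z_r − z_0)·√(n−3) = (0.647523 − 1.071432)·√11 = -0.423909 · 3.316625 = -1.406

-1.406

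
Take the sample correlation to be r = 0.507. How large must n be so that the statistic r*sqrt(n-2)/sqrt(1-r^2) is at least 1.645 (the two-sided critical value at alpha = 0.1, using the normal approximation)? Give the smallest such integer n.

10

r√(n−2)/√(1−r²) ≥ 1.645  ⇔  n−2 ≥ (1.645)²·(1−r²)/r²
(1−r²)/r² = (1−0.257049)/0.257049 = 2.8903
n ≥ 2 + 2.706025·2.8903 = 2 + 7.8212 = 9.8212
⌈9.8212⌉ = 10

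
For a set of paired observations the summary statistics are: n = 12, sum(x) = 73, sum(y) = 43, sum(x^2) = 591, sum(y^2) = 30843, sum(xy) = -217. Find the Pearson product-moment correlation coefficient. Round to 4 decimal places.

Numerator: nΣxy − (Σx)(Σy) = 12·(-217) − (73)(43) = -5743
Denominator: √[(nΣx²−(Σx)²)(nΣy²−(Σy)²)]
  nΣx²−(Σx)² = 12·591 − 5329 = 1763;  nΣy²−(Σy)² = 12·30843 − 1849 = 368267
  √(1763·368267) = √649254721 = 25480.4773
r = -5743 / 25480.4773 = -0.2254

-0.2254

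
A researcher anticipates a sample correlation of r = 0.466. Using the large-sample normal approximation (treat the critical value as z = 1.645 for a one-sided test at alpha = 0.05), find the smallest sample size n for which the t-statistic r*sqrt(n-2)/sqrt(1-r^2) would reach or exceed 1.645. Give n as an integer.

Need r·√(n−2)/√(1−r²) ≥ 1.645
√(n−2) ≥ 1.645·√(1−0.217156) / 0.466 = 1.645·0.884785 / 0.466 = 3.1233
n−2 ≥ 9.7550  ⇒  n ≥ 11.7550
Smallest integer n = 12

12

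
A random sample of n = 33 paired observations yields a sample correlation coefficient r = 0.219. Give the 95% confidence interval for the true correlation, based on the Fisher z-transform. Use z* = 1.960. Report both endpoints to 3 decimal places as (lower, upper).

(-0.134, 0.523)

z_r = atanh(0.219) = 0.222605;  SE = 1/√(n−3) = 1/√30 = 0.182574
z-limits: 0.222605 ± 1.960·0.182574 = 0.222605 ± 0.357845 = [-0.135240, 0.580450]
ρ-limits: (tanh -0.135240, tanh 0.580450) = (-0.134, 0.523)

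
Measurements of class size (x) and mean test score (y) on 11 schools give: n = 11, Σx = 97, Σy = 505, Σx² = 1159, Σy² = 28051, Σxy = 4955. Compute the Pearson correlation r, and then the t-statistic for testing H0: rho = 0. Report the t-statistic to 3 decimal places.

Numerator: nΣxy − (Σx)(Σy) = 11·4955 − (97)(505) = 5520
Denominator: √[(nΣx²−(Σx)²)(nΣy²−(Σy)²)]
  nΣx²−(Σx)² = 11·1159 − 9409 = 3340;  nΣy²−(Σy)² = 11·28051 − 255025 = 53536
  √(3340·53536) = √178810240 = 13371.9946
r = 5520 / 13371.9946 = 0.4128
t = r·√(n−2)/√(1−r²) = 0.4128·√9 / √(1−0.170404) = 1.238400 / 0.910822 = 1.360

1.360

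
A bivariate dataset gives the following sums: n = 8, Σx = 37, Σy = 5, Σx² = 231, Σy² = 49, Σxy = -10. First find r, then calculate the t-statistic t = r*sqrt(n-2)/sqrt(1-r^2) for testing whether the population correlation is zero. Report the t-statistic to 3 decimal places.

S_xy = nΣxy − ΣxΣy = 8·(-10) − 37·5 = -80 − 185 = -265
S_xx = nΣx² − (Σx)² = 8·231 − 37² = 1848 − 1369 = 479
S_yy = nΣy² − (Σy)² = 8·49 − 5² = 392 − 25 = 367
r = S_xy / √(S_xx·S_yy) = -265 / √(479·367) = -265 / √175793 = -265 / 419.2768 = -0.6320
t = r·√(n−2)/√(1−r²) = -0.6320·√6 / √(1−0.399424) = -1.548078 / 0.774968 = -1.998

-1.998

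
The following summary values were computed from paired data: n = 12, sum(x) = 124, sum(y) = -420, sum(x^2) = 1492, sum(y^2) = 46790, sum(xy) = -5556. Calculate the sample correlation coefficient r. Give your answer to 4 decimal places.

Numerator: nΣxy − (Σx)(Σy) = 12·(-5556) − (124)(-420) = -14592
Denominator: √[(nΣx²−(Σx)²)(nΣy²−(Σy)²)]
  nΣx²−(Σx)² = 12·1492 − 15376 = 2528;  nΣy²−(Σy)² = 12·46790 − 176400 = 385080
  √(2528·385080) = √973482240 = 31200.6769
r = -14592 / 31200.6769 = -0.4677

-0.4677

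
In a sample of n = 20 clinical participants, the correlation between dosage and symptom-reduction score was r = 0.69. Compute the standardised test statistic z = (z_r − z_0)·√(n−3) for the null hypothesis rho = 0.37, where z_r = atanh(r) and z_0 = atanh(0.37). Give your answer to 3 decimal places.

1.895

Fisher z: atanh(0.69) = 0.847956, atanh(0.37) = 0.388423
z = (z_r − z_0)·√(n−3) = (0.847956 − 0.388423)·√17 = 0.459533 · 4.123106 = 1.895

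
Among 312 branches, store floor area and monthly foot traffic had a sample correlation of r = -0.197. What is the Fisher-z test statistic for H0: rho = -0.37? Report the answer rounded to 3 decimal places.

3.319

Fisher z: atanh(-0.197) = -0.199609, atanh(-0.37) = -0.388423
z = (z_r − z_0)·√(n−3) = (-0.199609 − (-0.388423))·√309 = 0.188814 · 17.578396 = 3.319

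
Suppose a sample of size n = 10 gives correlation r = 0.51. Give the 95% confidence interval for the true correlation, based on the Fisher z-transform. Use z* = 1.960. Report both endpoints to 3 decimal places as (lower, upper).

(-0.176, 0.863)

Fisher z: z_r = atanh(r) = ½·ln((1+0.51)/(1−0.51)) = 0.562730
SE(z) = 1/√(n−3) = 1/√7 = 0.377964
95% ⇒ z* = 1.960; margin = 1.960·0.377964 = 0.740809
CI on z-scale: (-0.178079, 1.303539)
Back-transform: tanh(-0.178079) = -0.176220, tanh(1.303539) = 0.862631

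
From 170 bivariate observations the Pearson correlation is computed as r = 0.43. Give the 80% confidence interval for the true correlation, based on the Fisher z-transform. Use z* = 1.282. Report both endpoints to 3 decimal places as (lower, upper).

(0.346, 0.507)

Fisher z: z_r = atanh(r) = ½·ln((1+0.43)/(1−0.43)) = 0.459897
SE(z) = 1/√(n−3) = 1/√167 = 0.077382
80% ⇒ z* = 1.282; margin = 1.282·0.077382 = 0.099204
CI on z-scale: (0.360693, 0.559101)
Back-transform: tanh(0.360693) = 0.345824, tanh(0.559101) = 0.507310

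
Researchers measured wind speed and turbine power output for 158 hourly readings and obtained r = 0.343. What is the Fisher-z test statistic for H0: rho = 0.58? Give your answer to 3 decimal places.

-3.797

Fisher z: atanh(0.343) = 0.357489, atanh(0.58) = 0.662463
z = (z_r − z_0)·√(n−3) = (0.357489 − 0.662463)·√155 = -0.304974 · 12.449900 = -3.797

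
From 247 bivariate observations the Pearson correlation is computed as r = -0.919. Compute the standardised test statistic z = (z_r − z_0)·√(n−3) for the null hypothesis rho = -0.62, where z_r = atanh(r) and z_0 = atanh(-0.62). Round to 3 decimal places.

-13.395

z_r = atanh(-0.919) = -1.582555,  z_0 = atanh(-0.62) = -0.725005
SE = 1/√(n−3) = 1/√244 = 0.064018
z = (z_r − z_0)/SE = (-1.582555 − (-0.725005)) / 0.064018 = -0.857550 / 0.064018 = -13.395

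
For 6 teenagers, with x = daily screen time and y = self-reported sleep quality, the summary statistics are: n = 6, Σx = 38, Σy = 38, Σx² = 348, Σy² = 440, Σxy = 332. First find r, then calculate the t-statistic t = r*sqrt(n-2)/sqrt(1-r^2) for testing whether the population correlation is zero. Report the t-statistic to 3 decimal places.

1.599

S_xy = nΣxy − ΣxΣy = 6·332 − 38·38 = 1992 − 1444 = 548
S_xx = nΣx² − (Σx)² = 6·348 − 38² = 2088 − 1444 = 644
S_yy = nΣy² − (Σy)² = 6·440 − 38² = 2640 − 1444 = 1196
r = S_xy / √(S_xx·S_yy) = 548 / √(644·1196) = 548 / √770224 = 548 / 877.6241 = 0.6244
t = r·√(n−2)/√(1−r²) = 0.6244·√4 / √(1−0.389875) = 1.248800 / 0.781105 = 1.599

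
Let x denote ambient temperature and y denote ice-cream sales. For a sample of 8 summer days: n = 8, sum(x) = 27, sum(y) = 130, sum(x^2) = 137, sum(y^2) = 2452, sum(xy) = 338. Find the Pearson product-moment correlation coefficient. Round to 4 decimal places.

S_xy = nΣxy − ΣxΣy = 8·338 − 27·130 = 2704 − 3510 = -806
S_xx = nΣx² − (Σx)² = 8·137 − 27² = 1096 − 729 = 367
S_yy = nΣy² − (Σy)² = 8·2452 − 130² = 19616 − 16900 = 2716
r = S_xy / √(S_xx·S_yy) = -806 / √(367·2716) = -806 / √996772 = -806 / 998.3847 = -0.8073

-0.8073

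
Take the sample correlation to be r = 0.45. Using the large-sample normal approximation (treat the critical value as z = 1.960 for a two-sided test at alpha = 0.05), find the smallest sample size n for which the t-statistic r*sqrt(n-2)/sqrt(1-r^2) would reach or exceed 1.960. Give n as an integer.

r√(n−2)/√(1−r²) ≥ 1.960  ⇔  n−2 ≥ (1.960)²·(1−r²)/r²
(1−r²)/r² = (1−0.2025)/0.2025 = 3.9383
n ≥ 2 + 3.8416·3.9383 = 2 + 15.1294 = 17.1294
⌈17.1294⌉ = 18

18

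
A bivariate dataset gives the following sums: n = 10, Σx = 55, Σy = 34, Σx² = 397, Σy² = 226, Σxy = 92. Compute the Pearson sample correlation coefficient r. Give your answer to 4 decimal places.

Numerator: nΣxy − (Σx)(Σy) = 10·92 − (55)(34) = -950
Denominator: √[(nΣx²−(Σx)²)(nΣy²−(Σy)²)]
  nΣx²−(Σx)² = 10·397 − 3025 = 945;  nΣy²−(Σy)² = 10·226 − 1156 = 1104
  √(945·1104) = √1043280 = 1021.4108
r = -950 / 1021.4108 = -0.9301

-0.9301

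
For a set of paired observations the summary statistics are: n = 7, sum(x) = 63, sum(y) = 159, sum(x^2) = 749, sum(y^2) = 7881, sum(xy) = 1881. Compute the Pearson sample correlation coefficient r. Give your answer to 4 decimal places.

Numerator: nΣxy − (Σx)(Σy) = 7·1881 − (63)(159) = 3150
Denominator: √[(nΣx²−(Σx)²)(nΣy²−(Σy)²)]
  nΣx²−(Σx)² = 7·749 − 3969 = 1274;  nΣy²−(Σy)² = 7·7881 − 25281 = 29886
  √(1274·29886) = √38074764 = 6170.4752
r = 3150 / 6170.4752 = 0.5105

0.5105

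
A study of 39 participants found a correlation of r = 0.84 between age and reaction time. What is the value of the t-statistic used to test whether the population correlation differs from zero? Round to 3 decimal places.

9.417

t = r·√(n−2) / √(1−r²) with r = 0.84, n = 39
  = 0.84·√37 / √(1 − 0.7056)
  = 0.84·6.082763 / 0.542586
  = 5.109521 / 0.542586 = 9.417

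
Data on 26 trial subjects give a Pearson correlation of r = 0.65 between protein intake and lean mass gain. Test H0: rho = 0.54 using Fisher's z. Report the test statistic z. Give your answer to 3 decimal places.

Fisher z: atanh(0.65) = 0.775299, atanh(0.54) = 0.604156
z = (z_r − z_0)·√(n−3) = (0.775299 − 0.604156)·√23 = 0.171143 · 4.795832 = 0.821

0.821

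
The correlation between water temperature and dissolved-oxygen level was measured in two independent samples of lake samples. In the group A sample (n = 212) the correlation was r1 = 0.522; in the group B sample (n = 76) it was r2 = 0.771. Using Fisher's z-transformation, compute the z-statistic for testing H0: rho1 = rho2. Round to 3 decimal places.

z1 = atanh(0.522) = 0.579085,  z2 = atanh(0.771) = 1.022789
SE = √(1/(n1−3) + 1/(n2−3)) = √(1/209 + 1/73) = √(0.0047847 + 0.0136986) = √0.0184833 = 0.135953
z = (z1 − z2)/SE = (0.579085 − 1.022789) / 0.135953 = -0.443704 / 0.135953 = -3.264

-3.264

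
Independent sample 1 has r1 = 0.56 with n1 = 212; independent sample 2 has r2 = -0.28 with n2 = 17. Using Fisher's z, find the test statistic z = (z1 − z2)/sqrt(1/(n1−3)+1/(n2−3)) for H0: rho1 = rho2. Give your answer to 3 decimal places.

3.334

z1 = atanh(0.56) = 0.632833,  z2 = atanh(-0.28) = -0.287682
SE = √(1/(n1−3) + 1/(n2−3)) = √(1/209 + 1/14) = √(0.0047847 + 0.0714286) = √0.0762133 = 0.276068
z = (z1 − z2)/SE = (0.632833 − (-0.287682)) / 0.276068 = 0.920515 / 0.276068 = 3.334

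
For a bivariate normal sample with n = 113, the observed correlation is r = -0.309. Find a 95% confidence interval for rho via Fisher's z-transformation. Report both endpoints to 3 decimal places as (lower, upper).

(-0.467, -0.132)

Fisher z: z_r = atanh(r) = ½·ln((1+(-0.309))/(1−(-0.309))) = -0.319439
SE(z) = 1/√(n−3) = 1/√110 = 0.095346
95% ⇒ z* = 1.960; margin = 1.960·0.095346 = 0.186878
CI on z-scale: (-0.506317, -0.132561)
Back-transform: tanh(-0.506317) = -0.467071, tanh(-0.132561) = -0.131790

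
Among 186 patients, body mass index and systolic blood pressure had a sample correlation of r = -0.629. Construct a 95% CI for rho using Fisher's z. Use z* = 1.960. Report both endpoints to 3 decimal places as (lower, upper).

Fisher z: z_r = atanh(r) = ½·ln((1+(-0.629))/(1−(-0.629))) = -0.739760
SE(z) = 1/√(n−3) = 1/√183 = 0.073922
95% ⇒ z* = 1.960; margin = 1.960·0.073922 = 0.144887
CI on z-scale: (-0.884647, -0.594873)
Back-transform: tanh(-0.884647) = -0.708740, tanh(-0.594873) = -0.533391

(-0.709, -0.533)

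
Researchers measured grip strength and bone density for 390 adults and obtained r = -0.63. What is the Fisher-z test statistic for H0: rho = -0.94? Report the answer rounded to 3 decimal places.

19.606

z_r = atanh(-0.63) = -0.741416,  z_0 = atanh(-0.94) = -1.738049
SE = 1/√(n−3) = 1/√387 = 0.050833
z = (z_r − z_0)/SE = (-0.741416 − (-1.738049)) / 0.050833 = 0.996633 / 0.050833 = 19.606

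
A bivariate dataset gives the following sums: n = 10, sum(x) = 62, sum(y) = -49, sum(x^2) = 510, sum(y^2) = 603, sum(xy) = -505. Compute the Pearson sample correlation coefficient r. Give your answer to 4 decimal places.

-0.9424

Numerator: nΣxy − (Σx)(Σy) = 10·(-505) − (62)(-49) = -2012
Denominator: √[(nΣx²−(Σx)²)(nΣy²−(Σy)²)]
  nΣx²−(Σx)² = 10·510 − 3844 = 1256;  nΣy²−(Σy)² = 10·603 − 2401 = 3629
  √(1256·3629) = √4558024 = 2134.9529
r = -2012 / 2134.9529 = -0.9424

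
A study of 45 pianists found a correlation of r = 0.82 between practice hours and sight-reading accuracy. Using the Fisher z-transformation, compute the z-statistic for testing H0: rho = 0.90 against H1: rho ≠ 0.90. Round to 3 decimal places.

-2.044

z_r = atanh(0.82) = 1.156817,  z_0 = atanh(0.90) = 1.472219
SE = 1/√(n−3) = 1/√42 = 0.154303
z = (z_r − z_0)/SE = (1.156817 − 1.472219) / 0.154303 = -0.315402 / 0.154303 = -2.044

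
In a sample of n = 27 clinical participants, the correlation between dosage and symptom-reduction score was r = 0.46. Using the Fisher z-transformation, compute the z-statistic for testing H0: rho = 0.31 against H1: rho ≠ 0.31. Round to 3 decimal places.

Fisher z: atanh(0.46) = 0.497311, atanh(0.31) = 0.320545
z = (z_r − z_0)·√(n−3) = (0.497311 − 0.320545)·√24 = 0.176766 · 4.898979 = 0.866

0.866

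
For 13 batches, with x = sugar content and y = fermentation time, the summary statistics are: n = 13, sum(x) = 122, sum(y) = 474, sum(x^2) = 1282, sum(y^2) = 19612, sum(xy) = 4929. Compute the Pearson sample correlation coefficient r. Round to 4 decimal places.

Numerator: nΣxy − (Σx)(Σy) = 13·4929 − (122)(474) = 6249
Denominator: √[(nΣx²−(Σx)²)(nΣy²−(Σy)²)]
  nΣx²−(Σx)² = 13·1282 − 14884 = 1782;  nΣy²−(Σy)² = 13·19612 − 224676 = 30280
  √(1782·30280) = √53958960 = 7345.6763
r = 6249 / 7345.6763 = 0.8507

0.8507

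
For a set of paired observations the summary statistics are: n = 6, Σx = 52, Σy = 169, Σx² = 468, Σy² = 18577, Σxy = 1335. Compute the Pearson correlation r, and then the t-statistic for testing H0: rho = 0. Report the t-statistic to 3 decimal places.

-0.550

S_xy = nΣxy − ΣxΣy = 6·1335 − 52·169 = 8010 − 8788 = -778
S_xx = nΣx² − (Σx)² = 6·468 − 52² = 2808 − 2704 = 104
S_yy = nΣy² − (Σy)² = 6·18577 − 169² = 111462 − 28561 = 82901
r = S_xy / √(S_xx·S_yy) = -778 / √(104·82901) = -778 / √8621704 = -778 / 2936.2738 = -0.2650
t = r·√(n−2)/√(1−r²) = -0.2650·√4 / √(1−0.070225) = -0.530000 / 0.964248 = -0.550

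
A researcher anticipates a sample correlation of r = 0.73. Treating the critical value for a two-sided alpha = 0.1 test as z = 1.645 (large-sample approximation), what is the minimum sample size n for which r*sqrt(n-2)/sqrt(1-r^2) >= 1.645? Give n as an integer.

5

Need r·√(n−2)/√(1−r²) ≥ 1.645
√(n−2) ≥ 1.645·√(1−0.5329) / 0.73 = 1.645·0.683447 / 0.73 = 1.5401
n−2 ≥ 2.3719  ⇒  n ≥ 4.3719
Smallest integer n = 5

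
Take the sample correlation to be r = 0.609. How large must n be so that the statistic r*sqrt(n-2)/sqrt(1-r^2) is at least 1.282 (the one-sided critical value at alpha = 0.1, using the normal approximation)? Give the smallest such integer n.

Need r·√(n−2)/√(1−r²) ≥ 1.282
√(n−2) ≥ 1.282·√(1−0.370881) / 0.609 = 1.282·0.793170 / 0.609 = 1.6697
n−2 ≥ 2.7879  ⇒  n ≥ 4.7879
Smallest integer n = 5

5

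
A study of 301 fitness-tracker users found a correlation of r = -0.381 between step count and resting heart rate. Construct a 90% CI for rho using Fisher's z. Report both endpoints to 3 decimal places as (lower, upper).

z_r = atanh(-0.381) = -0.401229;  SE = 1/√(n−3) = 1/√298 = 0.057928
z-limits: -0.401229 ± 1.645·0.057928 = -0.401229 ± 0.095292 = [-0.496521, -0.305937]
ρ-limits: (tanh -0.496521, tanh -0.305937) = (-0.459, -0.297)

(-0.459, -0.297)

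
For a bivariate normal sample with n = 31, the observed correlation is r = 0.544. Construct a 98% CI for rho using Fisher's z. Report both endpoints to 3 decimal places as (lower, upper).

z_r = atanh(0.544) = 0.609819;  SE = 1/√(n−3) = 1/√28 = 0.188982
z-limits: 0.609819 ± 2.326·0.188982 = 0.609819 ± 0.439572 = [0.170247, 1.049391]
ρ-limits: (tanh 0.170247, tanh 1.049391) = (0.169, 0.782)

(0.169, 0.782)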